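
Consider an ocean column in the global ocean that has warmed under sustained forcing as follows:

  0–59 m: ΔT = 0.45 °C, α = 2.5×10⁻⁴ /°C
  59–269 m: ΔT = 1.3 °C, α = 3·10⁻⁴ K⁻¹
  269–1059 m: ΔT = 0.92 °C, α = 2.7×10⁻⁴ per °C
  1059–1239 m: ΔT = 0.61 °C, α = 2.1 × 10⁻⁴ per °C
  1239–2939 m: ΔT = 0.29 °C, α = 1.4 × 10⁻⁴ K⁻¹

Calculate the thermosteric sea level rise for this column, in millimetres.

Layer 1: 59 × 0.45 × 2.5×10⁻⁴ = 0.0066375 m
59–269 m: 210 × 1.3 × 3×10⁻⁴ = 0.08190 m
790 × 0.92 × 2.7×10⁻⁴ = 0.196236 m
2.1×10⁻⁴ × 180 × 0.61 = 0.023058 m
1239–2939 m: 1.4×10⁻⁴ × 1700 × 0.29 = 0.06902 m
Δh = 0.0066375 + 0.08190 + 0.196236 + 0.023058 + 0.06902 = 0.3768515 m

380 mm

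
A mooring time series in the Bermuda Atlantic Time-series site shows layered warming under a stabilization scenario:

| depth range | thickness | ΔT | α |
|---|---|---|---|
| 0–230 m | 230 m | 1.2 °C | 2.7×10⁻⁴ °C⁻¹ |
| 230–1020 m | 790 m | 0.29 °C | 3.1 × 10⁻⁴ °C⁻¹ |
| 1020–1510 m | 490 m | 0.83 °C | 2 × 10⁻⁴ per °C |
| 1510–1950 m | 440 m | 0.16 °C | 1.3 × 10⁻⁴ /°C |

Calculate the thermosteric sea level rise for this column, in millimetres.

0–230 m: 1.2 × 230 × 2.7×10⁻⁴ = 0.07452 m
Layer 2: 790 × 0.29 × 3.1×10⁻⁴ = 0.071021 m
2×10⁻⁴ × 490 × 0.83 = 0.08134 m
1510–1950 m: 1.3×10⁻⁴ × 440 × 0.16 = 0.009152 m
Δh = 0.07452 + 0.071021 + 0.08134 + 0.009152 = 0.236033 m

Δh ≈ 236 mm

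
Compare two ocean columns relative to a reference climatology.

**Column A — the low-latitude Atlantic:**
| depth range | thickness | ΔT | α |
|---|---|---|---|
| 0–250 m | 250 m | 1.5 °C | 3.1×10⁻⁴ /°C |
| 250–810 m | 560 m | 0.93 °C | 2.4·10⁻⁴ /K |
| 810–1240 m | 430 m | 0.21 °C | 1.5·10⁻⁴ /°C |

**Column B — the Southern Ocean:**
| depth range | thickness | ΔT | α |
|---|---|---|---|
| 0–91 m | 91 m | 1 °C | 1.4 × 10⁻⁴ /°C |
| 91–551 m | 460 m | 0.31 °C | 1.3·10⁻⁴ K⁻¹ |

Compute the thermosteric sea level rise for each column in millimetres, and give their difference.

A: 250 mm; B: 31 mm; difference 220 mm

A 250 × 1.5 × 3.1×10⁻⁴ = 0.11625 m
A 560 × 0.93 × 2.4×10⁻⁴ = 0.124992 m
A Layer 3: 0.21 × 1.5×10⁻⁴ × 430 = 0.013545 m
A total: 0.254787 m
B Layer 1: 91 × 1.4×10⁻⁴ × 1 = 0.01274 m
B 0.31 × 1.3×10⁻⁴ × 460 = 0.018538 m
B total: 0.031278 m
Difference: 0.254787 − 0.031278 = 0.223509 m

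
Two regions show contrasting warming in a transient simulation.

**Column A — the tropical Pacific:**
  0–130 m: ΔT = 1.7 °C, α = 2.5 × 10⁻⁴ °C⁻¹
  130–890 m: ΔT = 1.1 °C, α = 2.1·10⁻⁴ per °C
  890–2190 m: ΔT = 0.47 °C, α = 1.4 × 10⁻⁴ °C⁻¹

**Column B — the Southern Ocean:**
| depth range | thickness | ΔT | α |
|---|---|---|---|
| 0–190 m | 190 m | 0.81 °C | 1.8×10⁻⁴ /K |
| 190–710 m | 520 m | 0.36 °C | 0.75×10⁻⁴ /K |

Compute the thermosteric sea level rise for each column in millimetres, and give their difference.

A 0–130 m: 2.5×10⁻⁴ × 1.7 × 130 = 0.05525 m
A 130–890 m: 1.1 × 760 × 2.1×10⁻⁴ = 0.17556 m
A Layer 3: 0.47 × 1300 × 1.4×10⁻⁴ = 0.08554 m
A total: 0.31635 m
B Layer 1: 0.81 × 190 × 1.8×10⁻⁴ = 0.027702 m
B Layer 2: 520 × 0.75×10⁻⁴ × 0.36 = 0.01404 m
B total: 0.041742 m
Difference: 0.31635 − 0.041742 = 0.274608 m

A: 320 mm; B: 42 mm; difference 270 mm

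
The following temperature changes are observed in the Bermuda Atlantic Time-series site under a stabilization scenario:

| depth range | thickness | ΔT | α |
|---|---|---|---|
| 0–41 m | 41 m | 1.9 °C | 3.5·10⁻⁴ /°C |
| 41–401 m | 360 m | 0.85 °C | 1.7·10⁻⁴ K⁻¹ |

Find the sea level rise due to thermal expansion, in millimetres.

Δh = 79.3 mm

Layer 1: 3.5×10⁻⁴ × 41 × 1.9 = 0.027265 m
Layer 2: 1.7×10⁻⁴ × 0.85 × 360 = 0.05202 m
Δh = 0.027265 + 0.05202 = 0.079285 m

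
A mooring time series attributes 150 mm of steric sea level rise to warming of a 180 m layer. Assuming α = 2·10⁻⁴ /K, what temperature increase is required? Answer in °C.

ΔT = Δh/(αH) = 0.15 / (2×10⁻⁴ × 180) ≈ 4.167 °C

about 4.17 °C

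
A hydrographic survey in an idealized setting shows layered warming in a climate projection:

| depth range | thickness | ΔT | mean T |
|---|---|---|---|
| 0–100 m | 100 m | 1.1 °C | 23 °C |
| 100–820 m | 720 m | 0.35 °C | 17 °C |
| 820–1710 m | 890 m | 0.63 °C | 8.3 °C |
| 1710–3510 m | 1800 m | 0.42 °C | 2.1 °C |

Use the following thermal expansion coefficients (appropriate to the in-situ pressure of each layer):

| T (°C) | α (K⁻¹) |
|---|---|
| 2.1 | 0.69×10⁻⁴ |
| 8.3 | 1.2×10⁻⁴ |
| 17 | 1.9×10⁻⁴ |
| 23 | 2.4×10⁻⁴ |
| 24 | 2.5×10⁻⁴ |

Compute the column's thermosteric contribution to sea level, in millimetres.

Δh = 194 mm

Layer 1 at 23 °C → α = 2.4×10⁻⁴ K⁻¹
Layer 2 at 17 °C → α = 1.9×10⁻⁴ K⁻¹
Layer 3 at 8.3 °C → α = 1.2×10⁻⁴ K⁻¹
Layer 4 at 2.1 °C → α = 0.69×10⁻⁴ K⁻¹
100 × 1.1 × 2.4×10⁻⁴ = 0.02640 m
720 × 0.35 × 1.9×10⁻⁴ = 0.04788 m
Layer 3: 890 × 1.2×10⁻⁴ × 0.63 = 0.067284 m
1710–3510 m: 0.69×10⁻⁴ × 0.42 × 1800 = 0.052164 m
Δh = 0.02640 + 0.04788 + 0.067284 + 0.052164 = 0.193728 m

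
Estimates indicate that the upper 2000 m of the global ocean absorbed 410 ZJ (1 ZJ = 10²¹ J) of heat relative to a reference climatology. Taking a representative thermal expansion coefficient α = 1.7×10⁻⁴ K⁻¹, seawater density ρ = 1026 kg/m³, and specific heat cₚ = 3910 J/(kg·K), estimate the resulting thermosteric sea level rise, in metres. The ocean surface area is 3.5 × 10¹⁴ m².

Per unit area: Q = 410×10²¹ / (3.5×10¹⁴) ≈ 1.171×10⁹ J/m²
Δh = αQ/(ρcₚ) = 1.7×10⁻⁴ × 1.171×10⁹ / (1026 × 3910) ≈ 0.049623 m

0.0496 m of thermosteric rise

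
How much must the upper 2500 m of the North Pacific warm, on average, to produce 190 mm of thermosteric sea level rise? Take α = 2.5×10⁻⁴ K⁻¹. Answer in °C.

ΔT ≈ 0.304 °C

ΔT = Δh/(αH) = 0.19 / (2.5×10⁻⁴ × 2500) = 0.3040 °C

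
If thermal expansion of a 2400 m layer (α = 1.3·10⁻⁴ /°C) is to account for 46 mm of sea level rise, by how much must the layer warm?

ΔT = Δh/(αH) = 0.046 / (1.3×10⁻⁴ × 2400) ≈ 0.1474 °C

ΔT ≈ 0.15 °C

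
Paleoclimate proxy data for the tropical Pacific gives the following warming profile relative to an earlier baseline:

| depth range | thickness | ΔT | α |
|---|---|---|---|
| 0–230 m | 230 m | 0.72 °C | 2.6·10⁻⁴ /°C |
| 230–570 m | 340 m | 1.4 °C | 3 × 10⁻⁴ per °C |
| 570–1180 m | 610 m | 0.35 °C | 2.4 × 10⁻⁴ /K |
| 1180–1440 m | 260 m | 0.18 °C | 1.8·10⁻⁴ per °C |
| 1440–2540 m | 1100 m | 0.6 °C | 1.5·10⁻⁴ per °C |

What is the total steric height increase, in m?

Layer 1: 230 × 2.6×10⁻⁴ × 0.72 = 0.043056 m
Layer 2: 3×10⁻⁴ × 340 × 1.4 = 0.14280 m
2.4×10⁻⁴ × 0.35 × 610 = 0.05124 m
Layer 4: 1.8×10⁻⁴ × 0.18 × 260 = 0.008424 m
Layer 5: 0.6 × 1.5×10⁻⁴ × 1100 = 0.09900 m
Δh = 0.043056 + 0.14280 + 0.05124 + 0.008424 + 0.09900 = 0.34452 m

Δh = 0.345 m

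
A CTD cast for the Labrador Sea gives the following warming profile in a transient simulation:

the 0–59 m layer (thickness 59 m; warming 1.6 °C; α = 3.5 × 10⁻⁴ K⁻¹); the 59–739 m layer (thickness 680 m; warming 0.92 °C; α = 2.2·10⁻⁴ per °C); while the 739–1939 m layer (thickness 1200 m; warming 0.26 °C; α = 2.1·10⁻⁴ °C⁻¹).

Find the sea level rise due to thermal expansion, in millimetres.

Δh ≈ 240 mm

3.5×10⁻⁴ × 59 × 1.6 = 0.03304 m
680 × 0.92 × 2.2×10⁻⁴ = 0.137632 m
Layer 3: 0.26 × 2.1×10⁻⁴ × 1200 = 0.06552 m
Δh = 0.03304 + 0.137632 + 0.06552 = 0.236192 m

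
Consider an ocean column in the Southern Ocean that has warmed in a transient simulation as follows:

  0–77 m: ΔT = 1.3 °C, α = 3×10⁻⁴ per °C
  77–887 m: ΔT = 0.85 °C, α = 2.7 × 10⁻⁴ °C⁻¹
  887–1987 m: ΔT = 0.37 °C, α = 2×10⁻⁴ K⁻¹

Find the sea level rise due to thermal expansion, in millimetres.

297 mm of thermosteric rise

Layer 1: 77 × 3×10⁻⁴ × 1.3 = 0.03003 m
Layer 2: 2.7×10⁻⁴ × 0.85 × 810 = 0.185895 m
Layer 3: 1100 × 0.37 × 2×10⁻⁴ = 0.08140 m
Δh = 0.03003 + 0.185895 + 0.08140 = 0.297325 m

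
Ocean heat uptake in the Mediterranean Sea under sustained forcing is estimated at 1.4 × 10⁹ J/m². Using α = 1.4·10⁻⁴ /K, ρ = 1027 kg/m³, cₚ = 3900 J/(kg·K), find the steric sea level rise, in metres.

0.0489 m

Δh = αQ/(ρcₚ) = 1.4×10⁻⁴ × 1.4×10⁹ / (1027 × 3900) ≈ 0.048935 m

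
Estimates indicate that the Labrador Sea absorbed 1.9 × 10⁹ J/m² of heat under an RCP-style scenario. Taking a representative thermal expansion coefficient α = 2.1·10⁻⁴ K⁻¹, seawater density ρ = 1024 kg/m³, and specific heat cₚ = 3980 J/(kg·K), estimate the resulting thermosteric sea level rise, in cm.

Δh = αQ/(ρcₚ) = 2.1×10⁻⁴ × 1.9×10⁹ / (1024 × 3980) ≈ 0.097902 m

Δh = 9.8 cm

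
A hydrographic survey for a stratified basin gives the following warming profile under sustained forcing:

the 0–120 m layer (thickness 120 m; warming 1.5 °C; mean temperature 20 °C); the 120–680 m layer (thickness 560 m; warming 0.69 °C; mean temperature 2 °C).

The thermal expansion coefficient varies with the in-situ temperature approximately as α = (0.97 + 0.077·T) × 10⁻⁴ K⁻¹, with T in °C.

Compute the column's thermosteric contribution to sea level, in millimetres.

Layer 1: α = (0.97 + 0.077×20)×10⁻⁴ = 2.51×10⁻⁴ K⁻¹
Layer 2: α = (0.97 + 0.077×2)×10⁻⁴ = 1.124×10⁻⁴ K⁻¹
0–120 m: 2.51×10⁻⁴ × 1.5 × 120 = 0.04518 m
Layer 2: 560 × 0.69 × 1.124×10⁻⁴ = 0.04343136 m
Δh = 0.04518 + 0.04343136 = 0.08861136 m

89 mm of thermosteric rise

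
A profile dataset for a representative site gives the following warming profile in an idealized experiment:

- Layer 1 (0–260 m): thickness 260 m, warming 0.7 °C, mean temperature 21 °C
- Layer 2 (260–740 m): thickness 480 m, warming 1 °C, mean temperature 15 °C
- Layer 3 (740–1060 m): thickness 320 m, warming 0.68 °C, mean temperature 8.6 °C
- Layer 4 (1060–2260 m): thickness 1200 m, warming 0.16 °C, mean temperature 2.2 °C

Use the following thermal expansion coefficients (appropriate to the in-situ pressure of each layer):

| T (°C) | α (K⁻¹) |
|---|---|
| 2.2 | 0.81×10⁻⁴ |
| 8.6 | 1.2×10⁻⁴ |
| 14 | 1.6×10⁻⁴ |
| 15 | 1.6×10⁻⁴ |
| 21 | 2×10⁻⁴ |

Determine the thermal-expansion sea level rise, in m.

Layer 1 at 21 °C → α = 2×10⁻⁴ K⁻¹
Layer 2 at 15 °C → α = 1.6×10⁻⁴ K⁻¹
Layer 3 at 8.6 °C → α = 1.2×10⁻⁴ K⁻¹
Layer 4 at 2.2 °C → α = 0.81×10⁻⁴ K⁻¹
Layer 1: 260 × 0.7 × 2×10⁻⁴ = 0.03640 m
260–740 m: 480 × 1.6×10⁻⁴ × 1 = 0.07680 m
Layer 3: 1.2×10⁻⁴ × 0.68 × 320 = 0.026112 m
1060–2260 m: 0.16 × 1200 × 0.81×10⁻⁴ = 0.015552 m
Δh = 0.03640 + 0.07680 + 0.026112 + 0.015552 = 0.154864 m ≈ 0.155 m

0.155 m of thermosteric rise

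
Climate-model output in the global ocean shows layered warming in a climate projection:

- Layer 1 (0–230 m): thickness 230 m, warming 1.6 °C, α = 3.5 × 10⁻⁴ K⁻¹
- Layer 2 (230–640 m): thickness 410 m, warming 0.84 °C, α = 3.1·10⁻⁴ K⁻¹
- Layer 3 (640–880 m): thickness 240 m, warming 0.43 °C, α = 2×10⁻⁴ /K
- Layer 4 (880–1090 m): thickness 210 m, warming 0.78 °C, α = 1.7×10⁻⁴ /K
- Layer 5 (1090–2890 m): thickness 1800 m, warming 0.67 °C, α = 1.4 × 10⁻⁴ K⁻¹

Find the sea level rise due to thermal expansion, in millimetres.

about 453 mm

0–230 m: 230 × 1.6 × 3.5×10⁻⁴ = 0.12880 m
230–640 m: 3.1×10⁻⁴ × 410 × 0.84 = 0.106764 m
0.43 × 2×10⁻⁴ × 240 = 0.02064 m
880–1090 m: 210 × 0.78 × 1.7×10⁻⁴ = 0.027846 m
Layer 5: 0.67 × 1800 × 1.4×10⁻⁴ = 0.16884 m
Δh = 0.12880 + 0.106764 + 0.02064 + 0.027846 + 0.16884 = 0.45289 m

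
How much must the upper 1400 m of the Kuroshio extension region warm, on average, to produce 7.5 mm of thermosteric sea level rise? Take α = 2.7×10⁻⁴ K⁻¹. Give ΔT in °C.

0.020 °C

ΔT = Δh/(αH) = 0.0075 / (2.7×10⁻⁴ × 1400) ≈ 0.01984 °C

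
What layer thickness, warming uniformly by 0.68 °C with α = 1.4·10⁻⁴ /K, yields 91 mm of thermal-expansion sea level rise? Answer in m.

960 m

H = Δh/(αΔT) = 0.091 / (1.4×10⁻⁴ × 0.68) ≈ 955.9 m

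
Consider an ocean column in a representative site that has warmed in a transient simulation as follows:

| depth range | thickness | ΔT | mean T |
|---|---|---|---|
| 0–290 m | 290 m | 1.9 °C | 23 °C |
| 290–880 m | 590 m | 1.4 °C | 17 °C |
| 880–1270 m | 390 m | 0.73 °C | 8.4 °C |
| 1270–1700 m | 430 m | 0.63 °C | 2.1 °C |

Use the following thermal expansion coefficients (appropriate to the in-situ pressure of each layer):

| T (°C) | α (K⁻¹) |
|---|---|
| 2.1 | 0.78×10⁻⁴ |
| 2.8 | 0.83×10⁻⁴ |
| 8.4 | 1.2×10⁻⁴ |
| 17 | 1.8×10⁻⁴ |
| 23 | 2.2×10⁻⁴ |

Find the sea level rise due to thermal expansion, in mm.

Layer 1 at 23 °C → α = 2.2×10⁻⁴ K⁻¹
Layer 2 at 17 °C → α = 1.8×10⁻⁴ K⁻¹
Layer 3 at 8.4 °C → α = 1.2×10⁻⁴ K⁻¹
Layer 4 at 2.1 °C → α = 0.78×10⁻⁴ K⁻¹
Layer 1: 290 × 2.2×10⁻⁴ × 1.9 = 0.12122 m
290–880 m: 590 × 1.4 × 1.8×10⁻⁴ = 0.14868 m
Layer 3: 1.2×10⁻⁴ × 390 × 0.73 = 0.034164 m
Layer 4: 0.63 × 430 × 0.78×10⁻⁴ = 0.0211302 m
Δh = 0.12122 + 0.14868 + 0.034164 + 0.0211302 = 0.3251942 m

330 mm of thermosteric rise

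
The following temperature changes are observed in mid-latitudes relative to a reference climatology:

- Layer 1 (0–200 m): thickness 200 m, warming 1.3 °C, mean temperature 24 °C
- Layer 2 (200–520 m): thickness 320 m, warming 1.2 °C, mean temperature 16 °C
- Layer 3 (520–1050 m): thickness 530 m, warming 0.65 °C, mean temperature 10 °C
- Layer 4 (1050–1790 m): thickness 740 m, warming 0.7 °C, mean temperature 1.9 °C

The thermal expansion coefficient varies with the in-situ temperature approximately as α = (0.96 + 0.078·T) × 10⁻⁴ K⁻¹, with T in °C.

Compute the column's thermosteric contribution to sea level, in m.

about 0.276 m

Layer 1: α = (0.96 + 0.078×24)×10⁻⁴ = 2.832×10⁻⁴ K⁻¹
Layer 2: α = (0.96 + 0.078×16)×10⁻⁴ = 2.208×10⁻⁴ K⁻¹
Layer 3: α = (0.96 + 0.078×10)×10⁻⁴ = 1.74×10⁻⁴ K⁻¹
Layer 4: α = (0.96 + 0.078×1.9)×10⁻⁴ = 1.1082×10⁻⁴ K⁻¹
Layer 1: 2.832×10⁻⁴ × 200 × 1.3 = 0.073632 m
Layer 2: 1.2 × 320 × 2.208×10⁻⁴ = 0.0847872 m
520–1050 m: 0.65 × 1.74×10⁻⁴ × 530 = 0.059943 m
Layer 4: 0.7 × 740 × 1.1082×10⁻⁴ = 0.05740476 m
Δh = 0.073632 + 0.0847872 + 0.059943 + 0.05740476 = 0.27576696 m ≈ 0.276 m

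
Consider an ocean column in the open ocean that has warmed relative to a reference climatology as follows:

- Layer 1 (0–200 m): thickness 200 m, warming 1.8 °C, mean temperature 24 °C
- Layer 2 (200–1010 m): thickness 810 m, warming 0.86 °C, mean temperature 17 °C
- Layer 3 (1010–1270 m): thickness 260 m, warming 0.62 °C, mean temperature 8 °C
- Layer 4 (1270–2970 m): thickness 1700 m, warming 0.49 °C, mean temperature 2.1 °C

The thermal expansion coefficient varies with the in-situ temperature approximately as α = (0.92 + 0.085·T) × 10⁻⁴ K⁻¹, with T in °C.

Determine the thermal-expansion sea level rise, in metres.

Layer 1: α = (0.92 + 0.085×24)×10⁻⁴ = 2.96×10⁻⁴ K⁻¹
Layer 2: α = (0.92 + 0.085×17)×10⁻⁴ = 2.365×10⁻⁴ K⁻¹
Layer 3: α = (0.92 + 0.085×8)×10⁻⁴ = 1.6×10⁻⁴ K⁻¹
Layer 4: α = (0.92 + 0.085×2.1)×10⁻⁴ = 1.0985×10⁻⁴ K⁻¹
1.8 × 200 × 2.96×10⁻⁴ = 0.10656 m
2.365×10⁻⁴ × 0.86 × 810 = 0.1647459 m
Layer 3: 260 × 0.62 × 1.6×10⁻⁴ = 0.025792 m
1700 × 0.49 × 1.0985×10⁻⁴ = 0.09150505 m
Δh = 0.10656 + 0.1647459 + 0.025792 + 0.09150505 = 0.38860295 m ≈ 0.39 m

Δh = 0.39 m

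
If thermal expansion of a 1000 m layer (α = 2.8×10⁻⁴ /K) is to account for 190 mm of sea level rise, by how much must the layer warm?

ΔT ≈ 0.679 °C

ΔT = Δh/(αH) = 0.19 / (2.8×10⁻⁴ × 1000) ≈ 0.6786 °C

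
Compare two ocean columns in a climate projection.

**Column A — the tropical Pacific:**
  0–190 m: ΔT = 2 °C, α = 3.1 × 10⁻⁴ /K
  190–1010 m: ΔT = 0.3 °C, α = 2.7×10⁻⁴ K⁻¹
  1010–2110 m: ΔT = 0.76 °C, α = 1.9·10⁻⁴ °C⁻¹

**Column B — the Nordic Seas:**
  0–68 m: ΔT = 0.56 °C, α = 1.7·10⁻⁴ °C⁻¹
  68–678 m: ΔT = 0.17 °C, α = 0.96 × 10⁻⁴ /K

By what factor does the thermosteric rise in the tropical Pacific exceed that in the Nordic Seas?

A Layer 1: 190 × 3.1×10⁻⁴ × 2 = 0.11780 m
A 190–1010 m: 820 × 0.3 × 2.7×10⁻⁴ = 0.06642 m
A Layer 3: 1.9×10⁻⁴ × 1100 × 0.76 = 0.15884 m
A total: 0.34306 m
B 0–68 m: 1.7×10⁻⁴ × 68 × 0.56 = 0.0064736 m
B 0.96×10⁻⁴ × 610 × 0.17 = 0.0099552 m
B total: 0.0164288 m
Ratio: 0.34306 / 0.0164288 ≈ 20.88

≈ 20.9×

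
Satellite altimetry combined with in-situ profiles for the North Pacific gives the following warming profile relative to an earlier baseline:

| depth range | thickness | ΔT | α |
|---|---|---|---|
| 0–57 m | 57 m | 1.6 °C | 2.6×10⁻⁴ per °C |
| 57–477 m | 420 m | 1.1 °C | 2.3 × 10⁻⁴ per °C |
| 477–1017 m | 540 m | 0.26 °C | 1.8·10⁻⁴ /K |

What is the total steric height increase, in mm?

Δh ≈ 160 mm

Layer 1: 1.6 × 57 × 2.6×10⁻⁴ = 0.023712 m
1.1 × 420 × 2.3×10⁻⁴ = 0.10626 m
477–1017 m: 1.8×10⁻⁴ × 0.26 × 540 = 0.025272 m
Δh = 0.023712 + 0.10626 + 0.025272 = 0.155244 m ≈ 160 mm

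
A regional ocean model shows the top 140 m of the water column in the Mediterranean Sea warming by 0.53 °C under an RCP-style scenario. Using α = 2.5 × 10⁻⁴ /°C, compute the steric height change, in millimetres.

19 mm

Δh = αΔT·H = 2.5×10⁻⁴ × 0.53 × 140 = 0.01855 m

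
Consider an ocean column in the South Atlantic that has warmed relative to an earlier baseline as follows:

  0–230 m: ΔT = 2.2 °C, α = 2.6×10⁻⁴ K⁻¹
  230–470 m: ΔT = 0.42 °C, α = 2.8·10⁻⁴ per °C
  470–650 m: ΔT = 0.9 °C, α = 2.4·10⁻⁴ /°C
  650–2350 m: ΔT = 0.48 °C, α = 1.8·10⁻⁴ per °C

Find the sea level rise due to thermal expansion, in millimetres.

0–230 m: 2.2 × 2.6×10⁻⁴ × 230 = 0.13156 m
Layer 2: 0.42 × 240 × 2.8×10⁻⁴ = 0.028224 m
470–650 m: 180 × 0.9 × 2.4×10⁻⁴ = 0.03888 m
Layer 4: 1.8×10⁻⁴ × 0.48 × 1700 = 0.14688 m
Δh = 0.13156 + 0.028224 + 0.03888 + 0.14688 = 0.345544 m ≈ 346 mm

346 mm of thermosteric rise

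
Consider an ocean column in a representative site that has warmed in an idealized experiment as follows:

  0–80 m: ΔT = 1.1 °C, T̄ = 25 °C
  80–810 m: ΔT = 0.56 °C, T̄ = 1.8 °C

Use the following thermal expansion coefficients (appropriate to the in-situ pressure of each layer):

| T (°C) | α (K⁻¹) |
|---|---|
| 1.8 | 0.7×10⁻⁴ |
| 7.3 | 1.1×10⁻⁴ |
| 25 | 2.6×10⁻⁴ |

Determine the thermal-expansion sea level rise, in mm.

Layer 1 at 25 °C → α = 2.6×10⁻⁴ K⁻¹
Layer 2 at 1.8 °C → α = 0.7×10⁻⁴ K⁻¹
0–80 m: 1.1 × 80 × 2.6×10⁻⁴ = 0.02288 m
Layer 2: 730 × 0.7×10⁻⁴ × 0.56 = 0.028616 m
Δh = 0.02288 + 0.028616 = 0.051496 m

about 51.5 mm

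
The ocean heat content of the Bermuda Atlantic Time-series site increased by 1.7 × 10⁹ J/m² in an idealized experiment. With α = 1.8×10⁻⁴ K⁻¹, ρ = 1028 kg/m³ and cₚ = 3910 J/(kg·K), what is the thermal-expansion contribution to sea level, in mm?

Δh ≈ 76.1 mm

Δh = αQ/(ρcₚ) = 1.8×10⁻⁴ × 1.7×10⁹ / (1028 × 3910) ≈ 0.076129 m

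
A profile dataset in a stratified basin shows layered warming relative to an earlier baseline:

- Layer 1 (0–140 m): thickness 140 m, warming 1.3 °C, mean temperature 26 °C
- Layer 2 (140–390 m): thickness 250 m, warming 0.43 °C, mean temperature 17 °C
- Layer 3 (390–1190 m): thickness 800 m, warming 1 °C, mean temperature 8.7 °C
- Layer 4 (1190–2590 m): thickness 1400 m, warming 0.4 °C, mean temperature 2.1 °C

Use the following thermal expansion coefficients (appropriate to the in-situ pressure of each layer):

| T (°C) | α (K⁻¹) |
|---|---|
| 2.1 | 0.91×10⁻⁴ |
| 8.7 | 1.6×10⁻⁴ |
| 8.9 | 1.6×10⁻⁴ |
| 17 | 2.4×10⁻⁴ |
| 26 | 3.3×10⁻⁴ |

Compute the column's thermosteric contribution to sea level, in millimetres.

Δh = 265 mm

Layer 1 at 26 °C → α = 3.3×10⁻⁴ K⁻¹
Layer 2 at 17 °C → α = 2.4×10⁻⁴ K⁻¹
Layer 3 at 8.7 °C → α = 1.6×10⁻⁴ K⁻¹
Layer 4 at 2.1 °C → α = 0.91×10⁻⁴ K⁻¹
Layer 1: 140 × 1.3 × 3.3×10⁻⁴ = 0.06006 m
Layer 2: 0.43 × 2.4×10⁻⁴ × 250 = 0.02580 m
390–1190 m: 1.6×10⁻⁴ × 1 × 800 = 0.12800 m
Layer 4: 1400 × 0.4 × 0.91×10⁻⁴ = 0.05096 m
Δh = 0.06006 + 0.02580 + 0.12800 + 0.05096 = 0.26482 m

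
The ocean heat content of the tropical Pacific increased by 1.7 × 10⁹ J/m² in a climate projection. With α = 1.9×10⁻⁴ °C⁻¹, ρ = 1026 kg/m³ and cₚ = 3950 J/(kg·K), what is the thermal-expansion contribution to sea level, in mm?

Δh = αQ/(ρcₚ) = 1.9×10⁻⁴ × 1.7×10⁹ / (1026 × 3950) ≈ 0.07970 m

about 79.7 mm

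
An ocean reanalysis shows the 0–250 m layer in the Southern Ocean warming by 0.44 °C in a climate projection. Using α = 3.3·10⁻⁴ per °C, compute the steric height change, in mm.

Δh = αΔT·H = 3.3×10⁻⁴ × 0.44 × 250 = 0.03630 m

36.3 mm of thermosteric rise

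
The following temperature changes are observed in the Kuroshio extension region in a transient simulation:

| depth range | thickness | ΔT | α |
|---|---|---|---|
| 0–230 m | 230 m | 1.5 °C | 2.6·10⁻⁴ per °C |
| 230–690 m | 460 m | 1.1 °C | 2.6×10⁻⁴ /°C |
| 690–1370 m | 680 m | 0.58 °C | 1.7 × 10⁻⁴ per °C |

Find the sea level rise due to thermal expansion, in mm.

1.5 × 230 × 2.6×10⁻⁴ = 0.08970 m
230–690 m: 2.6×10⁻⁴ × 1.1 × 460 = 0.13156 m
690–1370 m: 1.7×10⁻⁴ × 0.58 × 680 = 0.067048 m
Δh = 0.08970 + 0.13156 + 0.067048 = 0.288308 m

Δh ≈ 288 mm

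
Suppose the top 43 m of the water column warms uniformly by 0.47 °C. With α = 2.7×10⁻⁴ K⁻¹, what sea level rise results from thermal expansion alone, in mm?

Δh = αΔT·H = 2.7×10⁻⁴ × 0.47 × 43 = 0.0054567 m

5.5 mm of thermosteric rise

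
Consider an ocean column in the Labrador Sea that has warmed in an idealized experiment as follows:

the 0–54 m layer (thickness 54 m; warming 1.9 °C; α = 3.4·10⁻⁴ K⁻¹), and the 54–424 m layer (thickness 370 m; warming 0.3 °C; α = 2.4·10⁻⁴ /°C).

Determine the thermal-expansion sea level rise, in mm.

61.5 mm

Layer 1: 54 × 3.4×10⁻⁴ × 1.9 = 0.034884 m
54–424 m: 2.4×10⁻⁴ × 0.3 × 370 = 0.02664 m
Δh = 0.034884 + 0.02664 = 0.061524 m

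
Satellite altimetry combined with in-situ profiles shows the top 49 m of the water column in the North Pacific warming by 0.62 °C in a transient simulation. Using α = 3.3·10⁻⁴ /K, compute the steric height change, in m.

Δh = αΔT·H = 3.3×10⁻⁴ × 0.62 × 49 = 0.0100254 m

Δh ≈ 0.010 m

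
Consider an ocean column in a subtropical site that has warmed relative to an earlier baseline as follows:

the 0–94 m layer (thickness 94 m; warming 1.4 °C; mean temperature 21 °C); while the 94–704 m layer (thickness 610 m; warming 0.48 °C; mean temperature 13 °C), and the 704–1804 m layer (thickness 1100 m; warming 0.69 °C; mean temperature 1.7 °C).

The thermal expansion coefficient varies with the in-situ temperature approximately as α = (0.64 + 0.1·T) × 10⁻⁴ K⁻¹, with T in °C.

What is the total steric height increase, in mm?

150 mm of thermosteric rise

Layer 1: α = (0.64 + 0.1×21)×10⁻⁴ = 2.74×10⁻⁴ K⁻¹
Layer 2: α = (0.64 + 0.1×13)×10⁻⁴ = 1.94×10⁻⁴ K⁻¹
Layer 3: α = (0.64 + 0.1×1.7)×10⁻⁴ = 0.81×10⁻⁴ K⁻¹
0–94 m: 94 × 2.74×10⁻⁴ × 1.4 = 0.0360584 m
0.48 × 610 × 1.94×10⁻⁴ = 0.0568032 m
704–1804 m: 0.81×10⁻⁴ × 0.69 × 1100 = 0.061479 m
Δh = 0.0360584 + 0.0568032 + 0.061479 = 0.1543406 m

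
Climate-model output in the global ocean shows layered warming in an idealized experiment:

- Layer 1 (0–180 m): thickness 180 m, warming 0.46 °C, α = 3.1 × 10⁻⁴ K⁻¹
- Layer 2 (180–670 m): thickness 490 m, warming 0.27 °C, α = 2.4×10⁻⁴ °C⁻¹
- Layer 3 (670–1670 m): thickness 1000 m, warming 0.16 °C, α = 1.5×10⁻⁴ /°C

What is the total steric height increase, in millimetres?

0–180 m: 180 × 3.1×10⁻⁴ × 0.46 = 0.025668 m
180–670 m: 490 × 0.27 × 2.4×10⁻⁴ = 0.031752 m
670–1670 m: 0.16 × 1.5×10⁻⁴ × 1000 = 0.02400 m
Δh = 0.025668 + 0.031752 + 0.02400 = 0.08142 m ≈ 81.4 mm

about 81.4 mm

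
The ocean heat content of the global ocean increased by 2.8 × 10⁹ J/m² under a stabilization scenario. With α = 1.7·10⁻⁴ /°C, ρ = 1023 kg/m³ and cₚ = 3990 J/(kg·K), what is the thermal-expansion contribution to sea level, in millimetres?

117 mm of thermosteric rise

Δh = αQ/(ρcₚ) = 1.7×10⁻⁴ × 2.8×10⁹ / (1023 × 3990) ≈ 0.11662 m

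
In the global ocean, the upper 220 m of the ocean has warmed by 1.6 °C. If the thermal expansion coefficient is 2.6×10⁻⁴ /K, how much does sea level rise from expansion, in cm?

Δh = 9.15 cm

Δh = αΔT·H = 2.6×10⁻⁴ × 1.6 × 220 = 0.09152 m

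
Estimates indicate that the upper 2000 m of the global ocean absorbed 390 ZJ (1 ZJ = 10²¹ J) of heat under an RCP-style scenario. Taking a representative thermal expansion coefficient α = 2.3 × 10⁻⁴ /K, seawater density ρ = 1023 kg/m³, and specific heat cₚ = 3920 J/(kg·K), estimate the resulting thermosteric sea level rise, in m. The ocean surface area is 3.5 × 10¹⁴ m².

0.0639 m of thermosteric rise

Per unit area: Q = 390×10²¹ / (3.5×10¹⁴) ≈ 1.114×10⁹ J/m²
Δh = αQ/(ρcₚ) = 2.3×10⁻⁴ × 1.114×10⁹ / (1023 × 3920) ≈ 0.063893 m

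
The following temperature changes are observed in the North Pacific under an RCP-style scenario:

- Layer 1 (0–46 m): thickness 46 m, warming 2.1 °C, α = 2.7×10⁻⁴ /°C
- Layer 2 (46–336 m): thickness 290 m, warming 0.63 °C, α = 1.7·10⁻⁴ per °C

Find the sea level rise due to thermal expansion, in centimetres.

46 × 2.7×10⁻⁴ × 2.1 = 0.026082 m
46–336 m: 0.63 × 1.7×10⁻⁴ × 290 = 0.031059 m
Δh = 0.026082 + 0.031059 = 0.057141 m

about 5.71 cm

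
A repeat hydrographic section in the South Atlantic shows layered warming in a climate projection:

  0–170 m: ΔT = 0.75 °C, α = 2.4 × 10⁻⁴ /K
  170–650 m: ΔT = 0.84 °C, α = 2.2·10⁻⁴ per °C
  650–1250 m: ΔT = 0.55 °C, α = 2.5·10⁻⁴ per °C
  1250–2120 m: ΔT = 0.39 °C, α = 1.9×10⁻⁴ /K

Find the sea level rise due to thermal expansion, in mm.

Δh ≈ 266 mm

Layer 1: 170 × 2.4×10⁻⁴ × 0.75 = 0.03060 m
480 × 0.84 × 2.2×10⁻⁴ = 0.088704 m
Layer 3: 2.5×10⁻⁴ × 600 × 0.55 = 0.08250 m
Layer 4: 870 × 1.9×10⁻⁴ × 0.39 = 0.064467 m
Δh = 0.03060 + 0.088704 + 0.08250 + 0.064467 = 0.266271 m ≈ 266 mm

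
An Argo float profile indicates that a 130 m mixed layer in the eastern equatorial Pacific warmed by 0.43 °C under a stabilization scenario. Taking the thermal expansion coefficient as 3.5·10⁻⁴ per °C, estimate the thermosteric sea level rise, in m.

Δh ≈ 0.020 m

Δh = αΔT·H = 3.5×10⁻⁴ × 0.43 × 130 = 0.019565 m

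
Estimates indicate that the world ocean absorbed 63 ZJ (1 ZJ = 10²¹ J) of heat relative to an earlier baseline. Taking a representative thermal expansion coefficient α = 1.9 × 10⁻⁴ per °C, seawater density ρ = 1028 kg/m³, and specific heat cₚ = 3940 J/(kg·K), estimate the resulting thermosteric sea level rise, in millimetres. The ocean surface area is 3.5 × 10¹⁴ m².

Per unit area: Q = 63×10²¹ / (3.5×10¹⁴) = 1.8×10⁸ J/m²
Δh = αQ/(ρcₚ) = 1.9×10⁻⁴ × 1.8×10⁸ / (1028 × 3940) ≈ 0.0084438 m

about 8.44 mm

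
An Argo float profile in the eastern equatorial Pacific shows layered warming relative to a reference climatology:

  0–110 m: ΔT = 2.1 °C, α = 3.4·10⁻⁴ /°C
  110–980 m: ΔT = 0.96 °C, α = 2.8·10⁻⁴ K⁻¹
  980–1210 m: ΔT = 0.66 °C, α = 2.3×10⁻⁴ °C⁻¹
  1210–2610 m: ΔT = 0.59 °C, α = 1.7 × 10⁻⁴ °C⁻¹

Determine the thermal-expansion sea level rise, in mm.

Layer 1: 2.1 × 110 × 3.4×10⁻⁴ = 0.07854 m
2.8×10⁻⁴ × 0.96 × 870 = 0.233856 m
230 × 2.3×10⁻⁴ × 0.66 = 0.034914 m
1210–2610 m: 1400 × 1.7×10⁻⁴ × 0.59 = 0.14042 m
Δh = 0.07854 + 0.233856 + 0.034914 + 0.14042 = 0.48773 m

488 mm of thermosteric rise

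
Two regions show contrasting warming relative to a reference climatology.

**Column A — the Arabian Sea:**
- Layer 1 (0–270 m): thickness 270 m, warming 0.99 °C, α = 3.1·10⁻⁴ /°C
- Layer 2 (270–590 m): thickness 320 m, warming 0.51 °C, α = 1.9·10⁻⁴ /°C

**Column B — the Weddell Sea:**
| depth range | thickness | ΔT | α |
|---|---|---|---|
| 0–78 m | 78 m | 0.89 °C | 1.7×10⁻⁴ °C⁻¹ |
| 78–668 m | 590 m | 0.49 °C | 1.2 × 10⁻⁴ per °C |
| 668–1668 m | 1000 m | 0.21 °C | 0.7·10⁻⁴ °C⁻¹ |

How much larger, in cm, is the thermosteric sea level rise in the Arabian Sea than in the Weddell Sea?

A 3.1×10⁻⁴ × 0.99 × 270 = 0.082863 m
A 1.9×10⁻⁴ × 320 × 0.51 = 0.031008 m
A total: 0.113871 m
B Layer 1: 0.89 × 1.7×10⁻⁴ × 78 = 0.0118014 m
B 78–668 m: 1.2×10⁻⁴ × 590 × 0.49 = 0.034692 m
B Layer 3: 0.7×10⁻⁴ × 1000 × 0.21 = 0.01470 m
B total: 0.0611934 m
Difference: 0.113871 − 0.0611934 = 0.0526776 m

5.27 cm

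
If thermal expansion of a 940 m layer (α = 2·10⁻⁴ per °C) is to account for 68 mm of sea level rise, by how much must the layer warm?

ΔT = Δh/(αH) = 0.068 / (2×10⁻⁴ × 940) ≈ 0.3617 °C

about 0.362 °C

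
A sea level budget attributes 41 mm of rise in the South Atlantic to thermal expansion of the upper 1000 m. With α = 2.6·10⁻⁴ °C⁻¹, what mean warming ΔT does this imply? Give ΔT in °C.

about 0.158 °C

ΔT = Δh/(αH) = 0.041 / (2.6×10⁻⁴ × 1000) ≈ 0.1577 °C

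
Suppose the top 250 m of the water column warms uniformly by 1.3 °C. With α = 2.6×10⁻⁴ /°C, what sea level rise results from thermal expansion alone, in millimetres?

Δh = αΔT·H = 2.6×10⁻⁴ × 1.3 × 250 = 0.08450 m

85 mm of thermosteric rise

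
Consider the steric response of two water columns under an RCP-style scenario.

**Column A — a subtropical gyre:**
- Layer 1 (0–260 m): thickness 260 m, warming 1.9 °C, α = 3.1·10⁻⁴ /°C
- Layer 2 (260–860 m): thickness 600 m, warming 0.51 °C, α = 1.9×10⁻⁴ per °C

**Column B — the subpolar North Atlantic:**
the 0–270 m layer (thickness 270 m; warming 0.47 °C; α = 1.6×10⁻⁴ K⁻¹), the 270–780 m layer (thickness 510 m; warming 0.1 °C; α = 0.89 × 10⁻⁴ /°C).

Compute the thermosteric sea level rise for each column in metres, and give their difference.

A: 0.21 m; B: 0.025 m; difference 0.19 m

A 0–260 m: 3.1×10⁻⁴ × 1.9 × 260 = 0.15314 m
A 260–860 m: 0.51 × 600 × 1.9×10⁻⁴ = 0.05814 m
A total: 0.21128 m
B 1.6×10⁻⁴ × 0.47 × 270 = 0.020304 m
B 510 × 0.1 × 0.89×10⁻⁴ = 0.004539 m
B total: 0.024843 m
Difference: 0.21128 − 0.024843 = 0.186437 m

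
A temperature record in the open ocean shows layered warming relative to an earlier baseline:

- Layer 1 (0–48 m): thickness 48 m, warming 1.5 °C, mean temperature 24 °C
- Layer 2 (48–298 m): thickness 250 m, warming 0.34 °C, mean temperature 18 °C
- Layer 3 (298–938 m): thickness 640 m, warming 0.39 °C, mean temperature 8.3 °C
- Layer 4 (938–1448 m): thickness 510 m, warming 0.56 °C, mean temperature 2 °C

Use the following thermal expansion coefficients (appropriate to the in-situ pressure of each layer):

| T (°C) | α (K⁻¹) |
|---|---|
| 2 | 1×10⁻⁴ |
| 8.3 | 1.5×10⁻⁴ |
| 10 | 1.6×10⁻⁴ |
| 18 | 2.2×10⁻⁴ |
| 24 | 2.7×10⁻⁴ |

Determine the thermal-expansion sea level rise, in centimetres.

10.4 cm of thermosteric rise

Layer 1 at 24 °C → α = 2.7×10⁻⁴ K⁻¹
Layer 2 at 18 °C → α = 2.2×10⁻⁴ K⁻¹
Layer 3 at 8.3 °C → α = 1.5×10⁻⁴ K⁻¹
Layer 4 at 2 °C → α = 1×10⁻⁴ K⁻¹
Layer 1: 48 × 2.7×10⁻⁴ × 1.5 = 0.01944 m
Layer 2: 0.34 × 250 × 2.2×10⁻⁴ = 0.01870 m
298–938 m: 0.39 × 640 × 1.5×10⁻⁴ = 0.03744 m
1×10⁻⁴ × 510 × 0.56 = 0.02856 m
Δh = 0.01944 + 0.01870 + 0.03744 + 0.02856 = 0.10414 m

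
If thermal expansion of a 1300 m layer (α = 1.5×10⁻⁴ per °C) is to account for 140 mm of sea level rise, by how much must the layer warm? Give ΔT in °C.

ΔT = Δh/(αH) = 0.14 / (1.5×10⁻⁴ × 1300) ≈ 0.7179 °C

about 0.718 °C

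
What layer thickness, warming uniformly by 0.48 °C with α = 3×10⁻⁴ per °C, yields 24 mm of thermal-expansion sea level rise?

H = Δh/(αΔT) = 0.024 / (3×10⁻⁴ × 0.48) ≈ 166.7 m

about 167 m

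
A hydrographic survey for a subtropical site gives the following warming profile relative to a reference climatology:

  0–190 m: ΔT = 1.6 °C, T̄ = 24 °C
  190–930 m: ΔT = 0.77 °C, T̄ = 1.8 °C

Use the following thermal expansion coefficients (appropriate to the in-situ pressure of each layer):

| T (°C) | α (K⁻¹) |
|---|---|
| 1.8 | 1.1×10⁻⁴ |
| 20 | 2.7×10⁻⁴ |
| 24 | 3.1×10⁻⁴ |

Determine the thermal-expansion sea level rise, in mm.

Layer 1 at 24 °C → α = 3.1×10⁻⁴ K⁻¹
Layer 2 at 1.8 °C → α = 1.1×10⁻⁴ K⁻¹
Layer 1: 1.6 × 3.1×10⁻⁴ × 190 = 0.09424 m
0.77 × 740 × 1.1×10⁻⁴ = 0.062678 m
Δh = 0.09424 + 0.062678 = 0.156918 m

Δh ≈ 157 mm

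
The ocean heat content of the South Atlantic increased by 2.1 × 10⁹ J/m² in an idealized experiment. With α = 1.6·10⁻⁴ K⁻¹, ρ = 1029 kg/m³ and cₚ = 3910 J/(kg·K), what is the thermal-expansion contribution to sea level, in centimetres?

Δh = αQ/(ρcₚ) = 1.6×10⁻⁴ × 2.1×10⁹ / (1029 × 3910) ≈ 0.083512 m

about 8.35 cm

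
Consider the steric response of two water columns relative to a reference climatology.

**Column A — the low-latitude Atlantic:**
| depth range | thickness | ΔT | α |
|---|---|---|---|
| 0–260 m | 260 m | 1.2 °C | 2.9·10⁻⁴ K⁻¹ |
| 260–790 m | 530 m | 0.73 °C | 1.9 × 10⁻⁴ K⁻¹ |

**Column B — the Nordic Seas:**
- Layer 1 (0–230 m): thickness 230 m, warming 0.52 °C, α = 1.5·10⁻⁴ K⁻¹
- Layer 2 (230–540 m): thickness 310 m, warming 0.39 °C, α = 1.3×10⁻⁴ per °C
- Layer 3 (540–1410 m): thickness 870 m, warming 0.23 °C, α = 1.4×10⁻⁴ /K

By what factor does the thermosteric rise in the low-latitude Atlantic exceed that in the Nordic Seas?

A 0–260 m: 260 × 1.2 × 2.9×10⁻⁴ = 0.09048 m
A Layer 2: 0.73 × 530 × 1.9×10⁻⁴ = 0.073511 m
A total: 0.163991 m
B 0.52 × 230 × 1.5×10⁻⁴ = 0.01794 m
B 310 × 1.3×10⁻⁴ × 0.39 = 0.015717 m
B 540–1410 m: 870 × 0.23 × 1.4×10⁻⁴ = 0.028014 m
B total: 0.061671 m
Ratio: 0.163991 / 0.061671 ≈ 2.659

2.66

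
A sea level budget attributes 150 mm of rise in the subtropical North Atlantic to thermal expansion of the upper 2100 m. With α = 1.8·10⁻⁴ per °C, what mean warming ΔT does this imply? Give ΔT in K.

ΔT ≈ 0.397 K

ΔT = Δh/(αH) = 0.15 / (1.8×10⁻⁴ × 2100) ≈ 0.3968 K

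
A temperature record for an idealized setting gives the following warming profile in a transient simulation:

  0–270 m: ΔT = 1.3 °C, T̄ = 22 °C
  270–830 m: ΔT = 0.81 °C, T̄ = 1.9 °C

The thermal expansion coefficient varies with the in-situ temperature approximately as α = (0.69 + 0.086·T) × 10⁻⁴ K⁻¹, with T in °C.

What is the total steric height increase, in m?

about 0.129 m

Layer 1: α = (0.69 + 0.086×22)×10⁻⁴ = 2.582×10⁻⁴ K⁻¹
Layer 2: α = (0.69 + 0.086×1.9)×10⁻⁴ = 0.8534×10⁻⁴ K⁻¹
0–270 m: 2.582×10⁻⁴ × 270 × 1.3 = 0.0906282 m
270–830 m: 560 × 0.81 × 0.8534×10⁻⁴ = 0.038710224 m
Δh = 0.0906282 + 0.038710224 = 0.129338424 m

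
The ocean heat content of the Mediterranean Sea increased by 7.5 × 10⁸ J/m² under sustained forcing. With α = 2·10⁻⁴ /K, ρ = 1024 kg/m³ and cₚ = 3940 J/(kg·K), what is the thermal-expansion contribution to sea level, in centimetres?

Δh ≈ 3.72 cm

Δh = αQ/(ρcₚ) = 2×10⁻⁴ × 7.5×10⁸ / (1024 × 3940) ≈ 0.037179 m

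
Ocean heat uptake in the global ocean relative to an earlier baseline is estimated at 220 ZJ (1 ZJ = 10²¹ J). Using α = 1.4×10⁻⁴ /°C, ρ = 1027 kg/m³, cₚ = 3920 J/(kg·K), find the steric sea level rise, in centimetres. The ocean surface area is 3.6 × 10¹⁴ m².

2.1 cm of thermosteric rise

Per unit area: Q = 220×10²¹ / (3.6×10¹⁴) ≈ 6.111×10⁸ J/m²
Δh = αQ/(ρcₚ) = 1.4×10⁻⁴ × 6.111×10⁸ / (1027 × 3920) ≈ 0.021251 m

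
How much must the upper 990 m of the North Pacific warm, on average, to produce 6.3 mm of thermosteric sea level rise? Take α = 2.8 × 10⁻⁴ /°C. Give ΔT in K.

0.0227 K

ΔT = Δh/(αH) = 0.0063 / (2.8×10⁻⁴ × 990) ≈ 0.02273 K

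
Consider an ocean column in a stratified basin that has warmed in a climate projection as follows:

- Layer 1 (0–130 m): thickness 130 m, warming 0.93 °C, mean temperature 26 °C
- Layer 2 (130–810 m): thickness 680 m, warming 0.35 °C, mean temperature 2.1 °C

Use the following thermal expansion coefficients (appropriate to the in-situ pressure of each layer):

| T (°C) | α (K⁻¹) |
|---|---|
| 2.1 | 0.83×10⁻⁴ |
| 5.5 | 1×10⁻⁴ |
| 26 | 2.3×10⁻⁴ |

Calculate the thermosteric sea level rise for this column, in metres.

Layer 1 at 26 °C → α = 2.3×10⁻⁴ K⁻¹
Layer 2 at 2.1 °C → α = 0.83×10⁻⁴ K⁻¹
0–130 m: 130 × 2.3×10⁻⁴ × 0.93 = 0.027807 m
130–810 m: 680 × 0.83×10⁻⁴ × 0.35 = 0.019754 m
Δh = 0.027807 + 0.019754 = 0.047561 m ≈ 0.048 m

0.048 m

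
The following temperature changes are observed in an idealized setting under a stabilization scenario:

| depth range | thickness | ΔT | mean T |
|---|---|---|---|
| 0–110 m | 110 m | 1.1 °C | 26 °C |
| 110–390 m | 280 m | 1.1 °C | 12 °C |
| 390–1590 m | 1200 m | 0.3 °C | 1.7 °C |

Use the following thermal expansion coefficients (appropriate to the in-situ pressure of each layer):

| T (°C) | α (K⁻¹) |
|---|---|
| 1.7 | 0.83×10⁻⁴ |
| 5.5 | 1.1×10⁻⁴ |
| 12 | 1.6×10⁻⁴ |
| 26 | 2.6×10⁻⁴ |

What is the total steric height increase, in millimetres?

Layer 1 at 26 °C → α = 2.6×10⁻⁴ K⁻¹
Layer 2 at 12 °C → α = 1.6×10⁻⁴ K⁻¹
Layer 3 at 1.7 °C → α = 0.83×10⁻⁴ K⁻¹
1.1 × 2.6×10⁻⁴ × 110 = 0.03146 m
Layer 2: 1.1 × 1.6×10⁻⁴ × 280 = 0.04928 m
Layer 3: 0.83×10⁻⁴ × 1200 × 0.3 = 0.02988 m
Δh = 0.03146 + 0.04928 + 0.02988 = 0.11062 m

Δh ≈ 111 mm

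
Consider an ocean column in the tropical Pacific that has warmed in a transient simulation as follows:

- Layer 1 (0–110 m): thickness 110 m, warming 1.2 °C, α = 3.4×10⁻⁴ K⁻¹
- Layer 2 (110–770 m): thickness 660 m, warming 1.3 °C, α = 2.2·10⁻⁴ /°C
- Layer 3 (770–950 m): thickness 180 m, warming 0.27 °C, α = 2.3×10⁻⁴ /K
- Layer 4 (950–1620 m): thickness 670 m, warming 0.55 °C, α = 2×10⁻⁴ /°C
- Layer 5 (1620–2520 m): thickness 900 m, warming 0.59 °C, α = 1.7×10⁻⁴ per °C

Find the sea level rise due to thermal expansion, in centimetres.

about 40.9 cm

Layer 1: 110 × 3.4×10⁻⁴ × 1.2 = 0.04488 m
1.3 × 2.2×10⁻⁴ × 660 = 0.18876 m
Layer 3: 180 × 2.3×10⁻⁴ × 0.27 = 0.011178 m
Layer 4: 2×10⁻⁴ × 670 × 0.55 = 0.07370 m
900 × 1.7×10⁻⁴ × 0.59 = 0.09027 m
Δh = 0.04488 + 0.18876 + 0.011178 + 0.07370 + 0.09027 = 0.408788 m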